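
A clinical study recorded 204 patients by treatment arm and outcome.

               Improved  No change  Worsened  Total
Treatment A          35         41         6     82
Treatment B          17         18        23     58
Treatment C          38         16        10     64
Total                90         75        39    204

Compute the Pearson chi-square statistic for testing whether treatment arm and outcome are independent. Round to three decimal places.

Grand total N = 204.
Expected counts (row total × column total / N):
  Treatment A, Improved: 82×90/204 = 36.17647
  Treatment A, No change: 82×75/204 = 30.14706
  Treatment A, Worsened: 82×39/204 = 15.67647
  Treatment B, Improved: 58×90/204 = 25.58824
  Treatment B, No change: 58×75/204 = 21.32353
  Treatment B, Worsened: 58×39/204 = 11.08824
  Treatment C, Improved: 64×90/204 = 28.23529
  Treatment C, No change: 64×75/204 = 23.52941
  Treatment C, Worsened: 64×39/204 = 12.23529
Contributions (O − E)²/E:
  (35 − 36.17647)²/36.17647 = 0.0383
  (41 − 30.14706)²/30.14706 = 3.9071
  (6 − 15.67647)²/15.67647 = 5.9729
  (17 − 25.58824)²/25.58824 = 2.8825
  (18 − 21.32353)²/21.32353 = 0.5180
  (23 − 11.08824)²/11.08824 = 12.7964
  (38 − 28.23529)²/28.23529 = 3.3770
  (16 − 23.52941)²/23.52941 = 2.4094
  (10 − 12.23529)²/12.23529 = 0.4084
χ² = 0.0383 + 3.9071 + 5.9729 + 2.8825 + 0.5180 + 12.7964 + 3.3770 + 2.4094 + 0.4084 = 32.310

32.310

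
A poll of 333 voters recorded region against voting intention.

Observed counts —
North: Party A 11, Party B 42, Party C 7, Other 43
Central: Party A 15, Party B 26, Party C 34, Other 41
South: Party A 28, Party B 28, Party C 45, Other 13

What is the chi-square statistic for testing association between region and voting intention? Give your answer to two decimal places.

Row totals: 103, 116, 114. Column totals: 54, 96, 86, 97. Grand total N = 333.
Expected counts (row total × column total / N):
  North, Party A: 103×54/333 = 16.703
  North, Party B: 103×96/333 = 29.694
  North, Party C: 103×86/333 = 26.601
  North, Other: 103×97/333 = 30.003
  Central, Party A: 116×54/333 = 18.811
  Central, Party B: 116×96/333 = 33.441
  Central, Party C: 116×86/333 = 29.958
  Central, Other: 116×97/333 = 33.790
  South, Party A: 114×54/333 = 18.486
  South, Party B: 114×96/333 = 32.865
  South, Party C: 114×86/333 = 29.441
  South, Other: 114×97/333 = 33.207
Contributions (O − E)²/E:
  (11 − 16.703)²/16.703 = 1.9472
  (42 − 29.694)²/29.694 = 5.0999
  (7 − 26.601)²/26.601 = 14.4430
  (43 − 30.003)²/30.003 = 5.6302
  (15 − 18.811)²/18.811 = 0.7721
  (26 − 33.441)²/33.441 = 1.6557
  (34 − 29.958)²/29.958 = 0.5454
  (41 − 33.790)²/33.790 = 1.5384
  (28 − 18.486)²/18.486 = 4.8965
  (28 − 32.865)²/32.865 = 0.7202
  (45 − 29.441)²/29.441 = 8.2226
  (13 − 33.207)²/33.207 = 12.2963
χ² = 1.9472 + 5.0999 + 14.4430 + 5.6302 + 0.7721 + 1.6557 + 0.5454 + 1.5384 + 4.8965 + 0.7202 + 8.2226 + 12.2963 = 57.77

57.77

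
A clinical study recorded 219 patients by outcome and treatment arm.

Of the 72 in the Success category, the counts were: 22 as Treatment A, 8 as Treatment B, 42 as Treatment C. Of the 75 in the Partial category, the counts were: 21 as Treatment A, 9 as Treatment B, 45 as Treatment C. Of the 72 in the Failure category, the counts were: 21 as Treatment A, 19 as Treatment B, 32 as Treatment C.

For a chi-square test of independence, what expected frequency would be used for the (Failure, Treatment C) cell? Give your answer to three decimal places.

39.123

Row total (Failure) = 72; column total (Treatment C) = 119; grand total N = 219.
Expected count = (row total × column total) / N = 72 × 119 / 219 = 39.123.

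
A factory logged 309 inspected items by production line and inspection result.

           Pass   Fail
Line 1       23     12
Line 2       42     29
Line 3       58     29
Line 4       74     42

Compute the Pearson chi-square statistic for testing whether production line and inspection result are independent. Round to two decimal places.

Row totals: 35, 71, 87, 116. Column totals: 197, 112. Grand total N = 309.
Expected counts (row total × column total / N):
  Line 1, Pass: 35×197/309 = 22.314
  Line 1, Fail: 35×112/309 = 12.686
  Line 2, Pass: 71×197/309 = 45.265
  Line 2, Fail: 71×112/309 = 25.735
  Line 3, Pass: 87×197/309 = 55.466
  Line 3, Fail: 87×112/309 = 31.534
  Line 4, Pass: 116×197/309 = 73.955
  Line 4, Fail: 116×112/309 = 42.045
Contributions (O − E)²/E:
  (23 − 22.314)²/22.314 = 0.0211
  (12 − 12.686)²/12.686 = 0.0371
  (42 − 45.265)²/45.265 = 0.2355
  (29 − 25.735)²/25.735 = 0.4142
  (58 − 55.466)²/55.466 = 0.1158
  (29 − 31.534)²/31.534 = 0.2036
  (74 − 73.955)²/73.955 = 0.0000
  (42 − 42.045)²/42.045 = 0.0000
χ² = 0.0211 + 0.0371 + 0.2355 + 0.4142 + 0.1158 + 0.2036 + 0.0000 + 0.0000 = 1.03

1.03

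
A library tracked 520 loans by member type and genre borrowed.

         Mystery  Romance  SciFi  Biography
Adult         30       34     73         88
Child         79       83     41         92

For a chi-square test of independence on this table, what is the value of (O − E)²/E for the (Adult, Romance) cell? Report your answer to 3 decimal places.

5.460

Row total (Adult) = 225; column total (Romance) = 117; N = 520.
Expected count E = 225 × 117 / 520 = 50.6250.
Contribution = (O − E)²/E = (34 − 50.6250)² / 50.6250 = 5.460.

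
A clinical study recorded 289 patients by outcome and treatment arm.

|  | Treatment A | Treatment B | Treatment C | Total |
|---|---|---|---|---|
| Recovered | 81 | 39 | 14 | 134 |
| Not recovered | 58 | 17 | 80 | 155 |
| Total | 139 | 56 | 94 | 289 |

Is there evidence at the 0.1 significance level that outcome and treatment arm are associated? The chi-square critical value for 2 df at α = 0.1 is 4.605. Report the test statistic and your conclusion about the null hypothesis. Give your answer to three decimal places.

57.567; reject H₀

Grand total N = 289.
Expected counts (row total × column total / N):
  Recovered, Treatment A: 134×139/289 = 64.4498
  Recovered, Treatment B: 134×56/289 = 25.9654
  Recovered, Treatment C: 134×94/289 = 43.5848
  Not recovered, Treatment A: 155×139/289 = 74.5502
  Not recovered, Treatment B: 155×56/289 = 30.0346
  Not recovered, Treatment C: 155×94/289 = 50.4152
Contributions (O − E)²/E:
  (81 − 64.4498)²/64.4498 = 4.2500
  (39 − 25.9654)²/25.9654 = 6.5434
  (14 − 43.5848)²/43.5848 = 20.0818
  (58 − 74.5502)²/74.5502 = 3.6742
  (17 − 30.0346)²/30.0346 = 5.6568
  (80 − 50.4152)²/50.4152 = 17.3610
χ² = 4.2500 + 6.5434 + 20.0818 + 3.6742 + 5.6568 + 17.3610 = 57.567
df = (2−1)(3−1) = 2. Since 57.567 > 4.605, reject the null hypothesis of independence at α = 0.1.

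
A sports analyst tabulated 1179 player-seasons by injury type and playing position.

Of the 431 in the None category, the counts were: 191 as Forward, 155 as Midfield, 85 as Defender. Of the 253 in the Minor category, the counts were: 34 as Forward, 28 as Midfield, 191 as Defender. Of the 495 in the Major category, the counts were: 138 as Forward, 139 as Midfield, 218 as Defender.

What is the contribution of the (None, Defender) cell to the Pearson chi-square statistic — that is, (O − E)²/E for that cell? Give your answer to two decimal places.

50.60

Row total (None) = 431; column total (Defender) = 494; N = 1179.
Expected count E = 431 × 494 / 1179 = 180.5886.
Contribution = (O − E)²/E = (85 − 180.5886)² / 180.5886 = 50.60.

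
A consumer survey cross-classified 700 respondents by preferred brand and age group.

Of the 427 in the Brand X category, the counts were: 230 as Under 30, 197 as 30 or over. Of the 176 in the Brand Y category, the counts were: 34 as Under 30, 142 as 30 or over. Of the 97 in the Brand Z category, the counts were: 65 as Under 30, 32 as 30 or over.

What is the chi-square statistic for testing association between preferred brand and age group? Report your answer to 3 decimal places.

77.810

Row totals: 427, 176, 97. Column totals: 329, 371. Grand total N = 700.
Expected counts (row total × column total / N):
  Brand X, Under 30: 427×329/700 = 200.6900
  Brand X, 30 or over: 427×371/700 = 226.3100
  Brand Y, Under 30: 176×329/700 = 82.7200
  Brand Y, 30 or over: 176×371/700 = 93.2800
  Brand Z, Under 30: 97×329/700 = 45.5900
  Brand Z, 30 or over: 97×371/700 = 51.4100
Contributions (O − E)²/E:
  (230 − 200.6900)²/200.6900 = 4.2806
  (197 − 226.3100)²/226.3100 = 3.7960
  (34 − 82.7200)²/82.7200 = 28.6949
  (142 − 93.2800)²/93.2800 = 25.4464
  (65 − 45.5900)²/45.5900 = 8.2638
  (32 − 51.4100)²/51.4100 = 7.3283
χ² = 4.2806 + 3.7960 + 28.6949 + 25.4464 + 8.2638 + 7.3283 = 77.810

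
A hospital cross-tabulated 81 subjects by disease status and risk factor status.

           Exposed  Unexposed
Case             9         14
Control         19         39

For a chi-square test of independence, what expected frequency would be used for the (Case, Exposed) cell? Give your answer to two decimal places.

7.95

Row total (Case) = 23; column total (Exposed) = 28; grand total N = 81.
Expected count = (row total × column total) / N = 23 × 28 / 81 = 7.95.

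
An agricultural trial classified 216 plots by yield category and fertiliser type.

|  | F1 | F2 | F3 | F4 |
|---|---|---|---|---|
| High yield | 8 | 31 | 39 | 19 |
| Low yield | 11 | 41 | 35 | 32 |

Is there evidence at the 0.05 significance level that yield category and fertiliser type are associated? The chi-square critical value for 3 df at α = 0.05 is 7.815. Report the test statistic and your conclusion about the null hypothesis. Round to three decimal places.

Row totals: 97, 119. Column totals: 19, 72, 74, 51. Grand total N = 216.
Expected counts (row total × column total / N):
  High yield, F1: 97×19/216 = 8.5324
  High yield, F2: 97×72/216 = 32.3333
  High yield, F3: 97×74/216 = 33.2315
  High yield, F4: 97×51/216 = 22.9028
  Low yield, F1: 119×19/216 = 10.4676
  Low yield, F2: 119×72/216 = 39.6667
  Low yield, F3: 119×74/216 = 40.7685
  Low yield, F4: 119×51/216 = 28.0972
Contributions (O − E)²/E:
  (8 − 8.5324)²/8.5324 = 0.0332
  (31 − 32.3333)²/32.3333 = 0.0550
  (39 − 33.2315)²/33.2315 = 1.0013
  (19 − 22.9028)²/22.9028 = 0.6651
  (11 − 10.4676)²/10.4676 = 0.0271
  (41 − 39.6667)²/39.6667 = 0.0448
  (35 − 40.7685)²/40.7685 = 0.8162
  (32 − 28.0972)²/28.0972 = 0.5421
χ² = 0.0332 + 0.0550 + 1.0013 + 0.6651 + 0.0271 + 0.0448 + 0.8162 + 0.5421 = 3.185
df = (2−1)(4−1) = 3. Since 3.185 < 7.815, fail to reject the null hypothesis of independence at α = 0.05.

3.185; fail to reject H₀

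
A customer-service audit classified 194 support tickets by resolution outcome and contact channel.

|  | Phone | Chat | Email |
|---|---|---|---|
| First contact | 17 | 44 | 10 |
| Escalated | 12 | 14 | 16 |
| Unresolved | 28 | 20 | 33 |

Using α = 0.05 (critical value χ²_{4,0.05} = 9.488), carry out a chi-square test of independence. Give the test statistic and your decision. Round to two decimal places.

25.05; reject H₀

Row totals: 71, 42, 81. Column totals: 57, 78, 59. Grand total N = 194.
Expected counts (row total × column total / N):
  First contact, Phone: 71×57/194 = 20.8608
  First contact, Chat: 71×78/194 = 28.5464
  First contact, Email: 71×59/194 = 21.5928
  Escalated, Phone: 42×57/194 = 12.3402
  Escalated, Chat: 42×78/194 = 16.8866
  Escalated, Email: 42×59/194 = 12.7732
  Unresolved, Phone: 81×57/194 = 23.7990
  Unresolved, Chat: 81×78/194 = 32.5670
  Unresolved, Email: 81×59/194 = 24.6340
Contributions (O − E)²/E:
  (17 − 20.8608)²/20.8608 = 0.7145
  (44 − 28.5464)²/28.5464 = 8.3658
  (10 − 21.5928)²/21.5928 = 6.2240
  (12 − 12.3402)²/12.3402 = 0.0094
  (14 − 16.8866)²/16.8866 = 0.4934
  (16 − 12.7732)²/12.7732 = 0.8152
  (28 − 23.7990)²/23.7990 = 0.7416
  (20 − 32.5670)²/32.5670 = 4.8494
  (33 − 24.6340)²/24.6340 = 2.8412
χ² = 0.7145 + 8.3658 + 6.2240 + 0.0094 + 0.4934 + 0.8152 + 0.7416 + 4.8494 + 2.8412 = 25.05
df = (3−1)(3−1) = 4. Since 25.05 > 9.488, reject the null hypothesis of independence at α = 0.05.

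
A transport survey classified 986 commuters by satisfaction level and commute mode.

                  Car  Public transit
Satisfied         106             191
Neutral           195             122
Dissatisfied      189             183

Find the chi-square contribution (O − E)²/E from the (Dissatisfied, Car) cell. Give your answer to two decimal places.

0.09

Row total (Dissatisfied) = 372; column total (Car) = 490; N = 986.
Expected count E = 372 × 490 / 986 = 184.868.
Contribution = (O − E)²/E = (189 − 184.868)² / 184.868 = 0.09.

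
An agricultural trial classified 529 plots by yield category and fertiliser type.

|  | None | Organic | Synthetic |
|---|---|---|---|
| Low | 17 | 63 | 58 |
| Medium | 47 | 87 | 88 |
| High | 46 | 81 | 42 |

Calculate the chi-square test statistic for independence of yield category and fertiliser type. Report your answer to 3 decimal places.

Row totals: 138, 222, 169. Column totals: 110, 231, 188. Grand total N = 529.
Expected counts (row total × column total / N):
  Low, None: 138×110/529 = 28.6957
  Low, Organic: 138×231/529 = 60.2609
  Low, Synthetic: 138×188/529 = 49.0435
  Medium, None: 222×110/529 = 46.1626
  Medium, Organic: 222×231/529 = 96.9414
  Medium, Synthetic: 222×188/529 = 78.8960
  High, None: 169×110/529 = 35.1418
  High, Organic: 169×231/529 = 73.7977
  High, Synthetic: 169×188/529 = 60.0605
Contributions (O − E)²/E:
  (17 − 28.6957)²/28.6957 = 4.7669
  (63 − 60.2609)²/60.2609 = 0.1245
  (58 − 49.0435)²/49.0435 = 1.6357
  (47 − 46.1626)²/46.1626 = 0.0152
  (87 − 96.9414)²/96.9414 = 1.0195
  (88 − 78.8960)²/78.8960 = 1.0505
  (46 − 35.1418)²/35.1418 = 3.3550
  (81 − 73.7977)²/73.7977 = 0.7029
  (42 − 60.0605)²/60.0605 = 5.4309
χ² = 4.7669 + 0.1245 + 1.6357 + 0.0152 + 1.0195 + 1.0505 + 3.3550 + 0.7029 + 5.4309 = 18.101

18.101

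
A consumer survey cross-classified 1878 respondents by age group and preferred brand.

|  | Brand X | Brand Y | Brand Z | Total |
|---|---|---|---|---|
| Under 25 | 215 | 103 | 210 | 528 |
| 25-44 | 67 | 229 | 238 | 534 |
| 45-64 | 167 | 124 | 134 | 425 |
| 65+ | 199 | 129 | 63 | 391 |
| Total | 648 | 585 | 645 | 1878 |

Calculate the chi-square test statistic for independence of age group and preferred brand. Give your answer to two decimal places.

Grand total N = 1878.
Expected counts (row total × column total / N):
  Under 25, Brand X: 528×648/1878 = 182.185
  Under 25, Brand Y: 528×585/1878 = 164.473
  Under 25, Brand Z: 528×645/1878 = 181.342
  25-44, Brand X: 534×648/1878 = 184.256
  25-44, Brand Y: 534×585/1878 = 166.342
  25-44, Brand Z: 534×645/1878 = 183.403
  45-64, Brand X: 425×648/1878 = 146.645
  45-64, Brand Y: 425×585/1878 = 132.388
  45-64, Brand Z: 425×645/1878 = 145.966
  65+, Brand X: 391×648/1878 = 134.914
  65+, Brand Y: 391×585/1878 = 121.797
  65+, Brand Z: 391×645/1878 = 134.289
Contributions (O − E)²/E:
  (215 − 182.185)²/182.185 = 5.9106
  (103 − 164.473)²/164.473 = 22.9760
  (210 − 181.342)²/181.342 = 4.5289
  (67 − 184.256)²/184.256 = 74.6188
  (229 − 166.342)²/166.342 = 23.6021
  (238 − 183.403)²/183.403 = 16.2529
  (167 − 146.645)²/146.645 = 2.8254
  (124 − 132.388)²/132.388 = 0.5315
  (134 − 145.966)²/145.966 = 0.9809
  (199 − 134.914)²/134.914 = 30.4417
  (129 − 121.797)²/121.797 = 0.4260
  (63 − 134.289)²/134.289 = 37.8447
χ² = 5.9106 + 22.9760 + 4.5289 + 74.6188 + 23.6021 + 16.2529 + 2.8254 + 0.5315 + 0.9809 + 30.4417 + 0.4260 + 37.8447 = 220.94

220.94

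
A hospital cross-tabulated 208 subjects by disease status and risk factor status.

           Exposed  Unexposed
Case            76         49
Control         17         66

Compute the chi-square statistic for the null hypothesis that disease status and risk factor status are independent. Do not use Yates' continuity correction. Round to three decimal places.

32.800

Row totals: 125, 83. Column totals: 93, 115. Grand total N = 208.
Expected counts (row total × column total / N):
  Case, Exposed: 125×93/208 = 55.8894
  Case, Unexposed: 125×115/208 = 69.1106
  Control, Exposed: 83×93/208 = 37.1106
  Control, Unexposed: 83×115/208 = 45.8894
Contributions (O − E)²/E:
  (76 − 55.8894)²/55.8894 = 7.2364
  (49 − 69.1106)²/69.1106 = 5.8520
  (17 − 37.1106)²/37.1106 = 10.8981
  (66 − 45.8894)²/45.8894 = 8.8133
χ² = 7.2364 + 5.8520 + 10.8981 + 8.8133 = 32.800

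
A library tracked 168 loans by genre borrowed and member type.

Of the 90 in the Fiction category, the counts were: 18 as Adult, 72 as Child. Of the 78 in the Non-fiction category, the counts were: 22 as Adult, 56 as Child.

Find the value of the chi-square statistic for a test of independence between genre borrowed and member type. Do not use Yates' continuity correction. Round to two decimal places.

Row totals: 90, 78. Column totals: 40, 128. Grand total N = 168.
Expected counts (row total × column total / N):
  Fiction, Adult: 90×40/168 = 21.429
  Fiction, Child: 90×128/168 = 68.571
  Non-fiction, Adult: 78×40/168 = 18.571
  Non-fiction, Child: 78×128/168 = 59.429
Contributions (O − E)²/E:
  (18 − 21.429)²/21.429 = 0.5487
  (72 − 68.571)²/68.571 = 0.1715
  (22 − 18.571)²/18.571 = 0.6331
  (56 − 59.429)²/59.429 = 0.1979
χ² = 0.5487 + 0.1715 + 0.6331 + 0.1979 = 1.55

1.55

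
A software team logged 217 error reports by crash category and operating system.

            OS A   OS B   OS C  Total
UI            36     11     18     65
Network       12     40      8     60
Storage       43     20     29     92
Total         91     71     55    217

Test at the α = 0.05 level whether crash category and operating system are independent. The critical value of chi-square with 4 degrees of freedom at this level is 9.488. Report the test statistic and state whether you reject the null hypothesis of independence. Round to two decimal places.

Grand total N = 217.
Expected counts (row total × column total / N):
  UI, OS A: 65×91/217 = 27.258
  UI, OS B: 65×71/217 = 21.267
  UI, OS C: 65×55/217 = 16.475
  Network, OS A: 60×91/217 = 25.161
  Network, OS B: 60×71/217 = 19.631
  Network, OS C: 60×55/217 = 15.207
  Storage, OS A: 92×91/217 = 38.581
  Storage, OS B: 92×71/217 = 30.101
  Storage, OS C: 92×55/217 = 23.318
Contributions (O − E)²/E:
  (36 − 27.258)²/27.258 = 2.8037
  (11 − 21.267)²/21.267 = 4.9566
  (18 − 16.475)²/16.475 = 0.1412
  (12 − 25.161)²/25.161 = 6.8841
  (40 − 19.631)²/19.631 = 21.1347
  (8 − 15.207)²/15.207 = 3.4156
  (43 − 38.581)²/38.581 = 0.5061
  (20 − 30.101)²/30.101 = 3.3896
  (29 − 23.318)²/23.318 = 1.3846
χ² = 2.8037 + 4.9566 + 0.1412 + 6.8841 + 21.1347 + 3.4156 + 0.5061 + 3.3896 + 1.3846 = 44.62
df = (3−1)(3−1) = 4. Since 44.62 > 9.488, reject the null hypothesis of independence at α = 0.05.

44.62; reject H₀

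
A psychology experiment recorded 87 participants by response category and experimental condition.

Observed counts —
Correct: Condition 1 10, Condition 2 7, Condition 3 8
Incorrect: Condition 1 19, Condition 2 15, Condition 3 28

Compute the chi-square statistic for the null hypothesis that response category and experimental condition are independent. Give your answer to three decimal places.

1.316

Row totals: 25, 62. Column totals: 29, 22, 36. Grand total N = 87.
Expected counts (row total × column total / N):
  Correct, Condition 1: 25×29/87 = 8.3333
  Correct, Condition 2: 25×22/87 = 6.3218
  Correct, Condition 3: 25×36/87 = 10.3448
  Incorrect, Condition 1: 62×29/87 = 20.6667
  Incorrect, Condition 2: 62×22/87 = 15.6782
  Incorrect, Condition 3: 62×36/87 = 25.6552
Contributions (O − E)²/E:
  (10 − 8.3333)²/8.3333 = 0.3333
  (7 − 6.3218)²/6.3218 = 0.0728
  (8 − 10.3448)²/10.3448 = 0.5315
  (19 − 20.6667)²/20.6667 = 0.1344
  (15 − 15.6782)²/15.6782 = 0.0293
  (28 − 25.6552)²/25.6552 = 0.2143
χ² = 0.3333 + 0.0728 + 0.5315 + 0.1344 + 0.0293 + 0.2143 = 1.316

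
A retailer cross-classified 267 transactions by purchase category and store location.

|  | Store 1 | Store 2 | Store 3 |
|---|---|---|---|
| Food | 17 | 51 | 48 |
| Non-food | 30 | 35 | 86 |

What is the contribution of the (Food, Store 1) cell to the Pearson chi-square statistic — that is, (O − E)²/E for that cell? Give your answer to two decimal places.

0.57

Row total (Food) = 116; column total (Store 1) = 47; N = 267.
Expected count E = 116 × 47 / 267 = 20.419.
Contribution = (O − E)²/E = (17 − 20.419)² / 20.419 = 0.57.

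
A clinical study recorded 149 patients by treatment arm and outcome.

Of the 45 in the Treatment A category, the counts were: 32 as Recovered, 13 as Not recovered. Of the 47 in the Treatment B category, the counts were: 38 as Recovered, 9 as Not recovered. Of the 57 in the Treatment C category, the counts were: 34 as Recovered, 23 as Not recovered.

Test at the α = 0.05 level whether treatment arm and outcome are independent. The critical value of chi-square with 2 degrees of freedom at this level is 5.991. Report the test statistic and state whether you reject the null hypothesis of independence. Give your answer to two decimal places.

Row totals: 45, 47, 57. Column totals: 104, 45. Grand total N = 149.
Expected counts (row total × column total / N):
  Treatment A, Recovered: 45×104/149 = 31.409
  Treatment A, Not recovered: 45×45/149 = 13.591
  Treatment B, Recovered: 47×104/149 = 32.805
  Treatment B, Not recovered: 47×45/149 = 14.195
  Treatment C, Recovered: 57×104/149 = 39.785
  Treatment C, Not recovered: 57×45/149 = 17.215
Contributions (O − E)²/E:
  (32 − 31.409)²/31.409 = 0.0111
  (13 − 13.591)²/13.591 = 0.0257
  (38 − 32.805)²/32.805 = 0.8227
  (9 − 14.195)²/14.195 = 1.9012
  (34 − 39.785)²/39.785 = 0.8412
  (23 − 17.215)²/17.215 = 1.9440
χ² = 0.0111 + 0.0257 + 0.8227 + 1.9012 + 0.8412 + 1.9440 = 5.55
df = (3−1)(2−1) = 2. Since 5.55 < 5.991, fail to reject the null hypothesis of independence at α = 0.05.

5.55; fail to reject H₀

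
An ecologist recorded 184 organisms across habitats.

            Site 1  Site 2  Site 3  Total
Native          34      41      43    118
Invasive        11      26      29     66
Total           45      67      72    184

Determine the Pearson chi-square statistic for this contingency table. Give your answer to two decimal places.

Grand total N = 184.
Expected counts (row total × column total / N):
  Native, Site 1: 118×45/184 = 28.859
  Native, Site 2: 118×67/184 = 42.967
  Native, Site 3: 118×72/184 = 46.174
  Invasive, Site 1: 66×45/184 = 16.141
  Invasive, Site 2: 66×67/184 = 24.033
  Invasive, Site 3: 66×72/184 = 25.826
Contributions (O − E)²/E:
  (34 − 28.859)²/28.859 = 0.9158
  (41 − 42.967)²/42.967 = 0.0900
  (43 − 46.174)²/46.174 = 0.2182
  (11 − 16.141)²/16.141 = 1.6374
  (26 − 24.033)²/24.033 = 0.1610
  (29 − 25.826)²/25.826 = 0.3901
χ² = 0.9158 + 0.0900 + 0.2182 + 1.6374 + 0.1610 + 0.3901 = 3.41

3.41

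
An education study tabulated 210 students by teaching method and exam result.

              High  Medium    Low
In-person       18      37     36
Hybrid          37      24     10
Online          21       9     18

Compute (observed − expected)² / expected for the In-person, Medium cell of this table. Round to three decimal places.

Row total (In-person) = 91; column total (Medium) = 70; N = 210.
Expected count E = 91 × 70 / 210 = 30.3333.
Contribution = (O − E)²/E = (37 − 30.3333)² / 30.3333 = 1.465.

1.465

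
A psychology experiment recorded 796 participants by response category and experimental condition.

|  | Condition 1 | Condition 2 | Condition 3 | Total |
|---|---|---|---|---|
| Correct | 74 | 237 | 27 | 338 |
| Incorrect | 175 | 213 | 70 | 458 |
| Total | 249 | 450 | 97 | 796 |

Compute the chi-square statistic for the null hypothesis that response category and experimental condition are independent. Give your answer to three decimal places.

44.224

Grand total N = 796.
Expected counts (row total × column total / N):
  Correct, Condition 1: 338×249/796 = 105.7312
  Correct, Condition 2: 338×450/796 = 191.0804
  Correct, Condition 3: 338×97/796 = 41.1884
  Incorrect, Condition 1: 458×249/796 = 143.2688
  Incorrect, Condition 2: 458×450/796 = 258.9196
  Incorrect, Condition 3: 458×97/796 = 55.8116
Contributions (O − E)²/E:
  (74 − 105.7312)²/105.7312 = 9.5229
  (237 − 191.0804)²/191.0804 = 11.0352
  (27 − 41.1884)²/41.1884 = 4.8876
  (175 − 143.2688)²/143.2688 = 7.0278
  (213 − 258.9196)²/258.9196 = 8.1439
  (70 − 55.8116)²/55.8116 = 3.6070
χ² = 9.5229 + 11.0352 + 4.8876 + 7.0278 + 8.1439 + 3.6070 = 44.224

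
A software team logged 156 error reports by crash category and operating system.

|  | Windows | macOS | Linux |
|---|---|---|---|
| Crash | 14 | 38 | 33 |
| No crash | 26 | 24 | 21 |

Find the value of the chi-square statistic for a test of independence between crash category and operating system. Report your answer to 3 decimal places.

Row totals: 85, 71. Column totals: 40, 62, 54. Grand total N = 156.
Expected counts (row total × column total / N):
  Crash, Windows: 85×40/156 = 21.7949
  Crash, macOS: 85×62/156 = 33.7821
  Crash, Linux: 85×54/156 = 29.4231
  No crash, Windows: 71×40/156 = 18.2051
  No crash, macOS: 71×62/156 = 28.2179
  No crash, Linux: 71×54/156 = 24.5769
Contributions (O − E)²/E:
  (14 − 21.7949)²/21.7949 = 2.7878
  (38 − 33.7821)²/33.7821 = 0.5266
  (33 − 29.4231)²/29.4231 = 0.4348
  (26 − 18.2051)²/18.2051 = 3.3376
  (24 − 28.2179)²/28.2179 = 0.6305
  (21 − 24.5769)²/24.5769 = 0.5206
χ² = 2.7878 + 0.5266 + 0.4348 + 3.3376 + 0.6305 + 0.5206 = 8.238

8.238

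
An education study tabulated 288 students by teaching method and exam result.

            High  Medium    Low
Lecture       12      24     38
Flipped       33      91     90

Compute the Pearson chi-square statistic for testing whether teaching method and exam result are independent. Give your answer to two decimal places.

Row totals: 74, 214. Column totals: 45, 115, 128. Grand total N = 288.
Expected counts (row total × column total / N):
  Lecture, High: 74×45/288 = 11.562
  Lecture, Medium: 74×115/288 = 29.549
  Lecture, Low: 74×128/288 = 32.889
  Flipped, High: 214×45/288 = 33.438
  Flipped, Medium: 214×115/288 = 85.451
  Flipped, Low: 214×128/288 = 95.111
Contributions (O − E)²/E:
  (12 − 11.562)²/11.562 = 0.0166
  (24 − 29.549)²/29.549 = 1.0420
  (38 − 32.889)²/32.889 = 0.7943
  (33 − 33.438)²/33.438 = 0.0057
  (91 − 85.451)²/85.451 = 0.3603
  (90 − 95.111)²/95.111 = 0.2747
χ² = 0.0166 + 1.0420 + 0.7943 + 0.0057 + 0.3603 + 0.2747 = 2.49

2.49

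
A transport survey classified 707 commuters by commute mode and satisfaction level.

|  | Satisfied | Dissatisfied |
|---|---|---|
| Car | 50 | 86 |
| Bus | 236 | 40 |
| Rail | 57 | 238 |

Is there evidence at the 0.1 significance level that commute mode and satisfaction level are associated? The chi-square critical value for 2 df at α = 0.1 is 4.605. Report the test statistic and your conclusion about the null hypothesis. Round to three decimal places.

Row totals: 136, 276, 295. Column totals: 343, 364. Grand total N = 707.
Expected counts (row total × column total / N):
  Car, Satisfied: 136×343/707 = 65.9802
  Car, Dissatisfied: 136×364/707 = 70.0198
  Bus, Satisfied: 276×343/707 = 133.9010
  Bus, Dissatisfied: 276×364/707 = 142.0990
  Rail, Satisfied: 295×343/707 = 143.1188
  Rail, Dissatisfied: 295×364/707 = 151.8812
Contributions (O − E)²/E:
  (50 − 65.9802)²/65.9802 = 3.8704
  (86 − 70.0198)²/70.0198 = 3.6471
  (236 − 133.9010)²/133.9010 = 77.8501
  (40 − 142.0990)²/142.0990 = 73.3588
  (57 − 143.1188)²/143.1188 = 51.8202
  (238 − 151.8812)²/151.8812 = 48.8306
χ² = 3.8704 + 3.6471 + 77.8501 + 73.3588 + 51.8202 + 48.8306 = 259.377
df = (3−1)(2−1) = 2. Since 259.377 > 4.605, reject the null hypothesis of independence at α = 0.1.

259.377; reject H₀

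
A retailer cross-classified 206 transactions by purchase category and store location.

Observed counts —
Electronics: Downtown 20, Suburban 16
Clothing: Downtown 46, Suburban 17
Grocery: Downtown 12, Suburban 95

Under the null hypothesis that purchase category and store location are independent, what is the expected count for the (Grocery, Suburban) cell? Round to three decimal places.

66.485

Row total (Grocery) = 107; column total (Suburban) = 128; grand total N = 206.
Expected count = (row total × column total) / N = 107 × 128 / 206 = 66.485.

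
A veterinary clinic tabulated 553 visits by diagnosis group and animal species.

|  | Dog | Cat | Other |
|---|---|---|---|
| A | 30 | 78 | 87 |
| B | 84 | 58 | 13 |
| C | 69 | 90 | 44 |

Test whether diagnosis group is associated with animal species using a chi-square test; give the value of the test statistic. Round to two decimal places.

Row totals: 195, 155, 203. Column totals: 183, 226, 144. Grand total N = 553.
Expected counts (row total × column total / N):
  A, Dog: 195×183/553 = 64.530
  A, Cat: 195×226/553 = 79.693
  A, Other: 195×144/553 = 50.778
  B, Dog: 155×183/553 = 51.293
  B, Cat: 155×226/553 = 63.345
  B, Other: 155×144/553 = 40.362
  C, Dog: 203×183/553 = 67.177
  C, Cat: 203×226/553 = 82.962
  C, Other: 203×144/553 = 52.861
Contributions (O − E)²/E:
  (30 − 64.530)²/64.530 = 18.4770
  (78 − 79.693)²/79.693 = 0.0360
  (87 − 50.778)²/50.778 = 25.8386
  (84 − 51.293)²/51.293 = 20.8556
  (58 − 63.345)²/63.345 = 0.4510
  (13 − 40.362)²/40.362 = 18.5491
  (69 − 67.177)²/67.177 = 0.0495
  (90 − 82.962)²/82.962 = 0.5971
  (44 − 52.861)²/52.861 = 1.4854
χ² = 18.4770 + 0.0360 + 25.8386 + 20.8556 + 0.4510 + 18.5491 + 0.0495 + 0.5971 + 1.4854 = 86.34

86.34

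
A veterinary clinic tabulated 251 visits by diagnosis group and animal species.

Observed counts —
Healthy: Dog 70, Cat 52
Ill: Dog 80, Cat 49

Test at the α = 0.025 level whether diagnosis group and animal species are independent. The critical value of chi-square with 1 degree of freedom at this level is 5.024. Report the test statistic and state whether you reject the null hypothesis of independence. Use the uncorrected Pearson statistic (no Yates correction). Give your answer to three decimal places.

Row totals: 122, 129. Column totals: 150, 101. Grand total N = 251.
Expected counts (row total × column total / N):
  Healthy, Dog: 122×150/251 = 72.9084
  Healthy, Cat: 122×101/251 = 49.0916
  Ill, Dog: 129×150/251 = 77.0916
  Ill, Cat: 129×101/251 = 51.9084
Contributions (O − E)²/E:
  (70 − 72.9084)²/72.9084 = 0.1160
  (52 − 49.0916)²/49.0916 = 0.1723
  (80 − 77.0916)²/77.0916 = 0.1097
  (49 − 51.9084)²/51.9084 = 0.1630
χ² = 0.1160 + 0.1723 + 0.1097 + 0.1630 = 0.561
df = (2−1)(2−1) = 1. Since 0.561 < 5.024, fail to reject the null hypothesis of independence at α = 0.025.

0.561; fail to reject H₀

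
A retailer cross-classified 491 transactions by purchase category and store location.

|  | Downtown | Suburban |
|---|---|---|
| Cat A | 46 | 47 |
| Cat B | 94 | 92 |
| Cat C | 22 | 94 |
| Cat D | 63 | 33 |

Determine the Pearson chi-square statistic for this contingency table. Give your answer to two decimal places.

Row totals: 93, 186, 116, 96. Column totals: 225, 266. Grand total N = 491.
Expected counts (row total × column total / N):
  Cat A, Downtown: 93×225/491 = 42.617
  Cat A, Suburban: 93×266/491 = 50.383
  Cat B, Downtown: 186×225/491 = 85.234
  Cat B, Suburban: 186×266/491 = 100.766
  Cat C, Downtown: 116×225/491 = 53.157
  Cat C, Suburban: 116×266/491 = 62.843
  Cat D, Downtown: 96×225/491 = 43.992
  Cat D, Suburban: 96×266/491 = 52.008
Contributions (O − E)²/E:
  (46 − 42.617)²/42.617 = 0.2685
  (47 − 50.383)²/50.383 = 0.2272
  (94 − 85.234)²/85.234 = 0.9016
  (92 − 100.766)²/100.766 = 0.7626
  (22 − 53.157)²/53.157 = 18.2621
  (94 − 62.843)²/62.843 = 15.4474
  (63 − 43.992)²/43.992 = 8.2129
  (33 − 52.008)²/52.008 = 6.9471
χ² = 0.2685 + 0.2272 + 0.9016 + 0.7626 + 18.2621 + 15.4474 + 8.2129 + 6.9471 = 51.03

51.03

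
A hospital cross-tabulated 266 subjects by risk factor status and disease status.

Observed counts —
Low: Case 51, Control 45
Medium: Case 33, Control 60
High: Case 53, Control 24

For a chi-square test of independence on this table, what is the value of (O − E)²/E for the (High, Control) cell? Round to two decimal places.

Row total (High) = 77; column total (Control) = 129; N = 266.
Expected count E = 77 × 129 / 266 = 37.342.
Contribution = (O − E)²/E = (24 − 37.342)² / 37.342 = 4.77.

4.77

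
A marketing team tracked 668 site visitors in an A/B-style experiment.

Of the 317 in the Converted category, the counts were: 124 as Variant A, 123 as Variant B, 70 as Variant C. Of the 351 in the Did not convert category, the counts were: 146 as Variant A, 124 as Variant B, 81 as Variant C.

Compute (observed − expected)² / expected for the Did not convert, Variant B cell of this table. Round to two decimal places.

0.26

Row total (Did not convert) = 351; column total (Variant B) = 247; N = 668.
Expected count E = 351 × 247 / 668 = 129.786.
Contribution = (O − E)²/E = (124 − 129.786)² / 129.786 = 0.26.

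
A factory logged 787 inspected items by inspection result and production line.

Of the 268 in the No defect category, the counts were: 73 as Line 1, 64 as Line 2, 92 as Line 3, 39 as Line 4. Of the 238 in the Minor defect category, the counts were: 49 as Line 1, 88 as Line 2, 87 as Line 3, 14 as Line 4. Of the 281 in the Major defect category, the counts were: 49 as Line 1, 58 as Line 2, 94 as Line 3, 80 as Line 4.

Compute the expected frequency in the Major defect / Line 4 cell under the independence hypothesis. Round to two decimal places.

47.49

Row total (Major defect) = 281; column total (Line 4) = 133; grand total N = 787.
Expected count = (row total × column total) / N = 281 × 133 / 787 = 47.49.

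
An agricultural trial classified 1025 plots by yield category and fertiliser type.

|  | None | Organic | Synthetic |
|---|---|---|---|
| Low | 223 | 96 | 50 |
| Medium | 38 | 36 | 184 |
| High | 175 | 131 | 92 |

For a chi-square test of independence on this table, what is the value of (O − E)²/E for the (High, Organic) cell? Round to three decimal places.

8.167

Row total (High) = 398; column total (Organic) = 263; N = 1025.
Expected count E = 398 × 263 / 1025 = 102.1210.
Contribution = (O − E)²/E = (131 − 102.1210)² / 102.1210 = 8.167.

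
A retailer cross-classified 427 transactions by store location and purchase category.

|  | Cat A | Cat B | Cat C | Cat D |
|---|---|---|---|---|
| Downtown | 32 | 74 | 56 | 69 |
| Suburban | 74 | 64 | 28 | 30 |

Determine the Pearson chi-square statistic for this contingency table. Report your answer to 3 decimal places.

Row totals: 231, 196. Column totals: 106, 138, 84, 99. Grand total N = 427.
Expected counts (row total × column total / N):
  Downtown, Cat A: 231×106/427 = 57.3443
  Downtown, Cat B: 231×138/427 = 74.6557
  Downtown, Cat C: 231×84/427 = 45.4426
  Downtown, Cat D: 231×99/427 = 53.5574
  Suburban, Cat A: 196×106/427 = 48.6557
  Suburban, Cat B: 196×138/427 = 63.3443
  Suburban, Cat C: 196×84/427 = 38.5574
  Suburban, Cat D: 196×99/427 = 45.4426
Contributions (O − E)²/E:
  (32 − 57.3443)²/57.3443 = 11.2013
  (74 − 74.6557)²/74.6557 = 0.0058
  (56 − 45.4426)²/45.4426 = 2.4527
  (69 − 53.5574)²/53.5574 = 4.4527
  (74 − 48.6557)²/48.6557 = 13.2016
  (64 − 63.3443)²/63.3443 = 0.0068
  (28 − 38.5574)²/38.5574 = 2.8907
  (30 − 45.4426)²/45.4426 = 5.2478
χ² = 11.2013 + 0.0058 + 2.4527 + 4.4527 + 13.2016 + 0.0068 + 2.8907 + 5.2478 = 39.459

39.459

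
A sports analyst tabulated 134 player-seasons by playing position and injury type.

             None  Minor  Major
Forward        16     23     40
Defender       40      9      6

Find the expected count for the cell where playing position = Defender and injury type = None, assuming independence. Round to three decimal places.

22.985

Row total (Defender) = 55; column total (None) = 56; grand total N = 134.
Expected count = (row total × column total) / N = 55 × 56 / 134 = 22.985.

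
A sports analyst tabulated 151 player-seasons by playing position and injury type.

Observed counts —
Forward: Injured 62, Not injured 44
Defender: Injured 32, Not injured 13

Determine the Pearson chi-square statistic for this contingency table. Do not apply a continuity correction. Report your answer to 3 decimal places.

Row totals: 106, 45. Column totals: 94, 57. Grand total N = 151.
Expected counts (row total × column total / N):
  Forward, Injured: 106×94/151 = 65.9868
  Forward, Not injured: 106×57/151 = 40.0132
  Defender, Injured: 45×94/151 = 28.0132
  Defender, Not injured: 45×57/151 = 16.9868
Contributions (O − E)²/E:
  (62 − 65.9868)²/65.9868 = 0.2409
  (44 − 40.0132)²/40.0132 = 0.3972
  (32 − 28.0132)²/28.0132 = 0.5674
  (13 − 16.9868)²/16.9868 = 0.9357
χ² = 0.2409 + 0.3972 + 0.5674 + 0.9357 = 2.141

2.141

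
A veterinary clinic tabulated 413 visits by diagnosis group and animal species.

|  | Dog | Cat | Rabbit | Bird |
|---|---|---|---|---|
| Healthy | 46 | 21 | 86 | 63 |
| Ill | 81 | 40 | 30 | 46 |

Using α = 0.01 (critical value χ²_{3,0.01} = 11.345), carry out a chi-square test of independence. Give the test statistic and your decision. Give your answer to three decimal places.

44.470; reject H₀

Row totals: 216, 197. Column totals: 127, 61, 116, 109. Grand total N = 413.
Expected counts (row total × column total / N):
  Healthy, Dog: 216×127/413 = 66.4213
  Healthy, Cat: 216×61/413 = 31.9031
  Healthy, Rabbit: 216×116/413 = 60.6683
  Healthy, Bird: 216×109/413 = 57.0073
  Ill, Dog: 197×127/413 = 60.5787
  Ill, Cat: 197×61/413 = 29.0969
  Ill, Rabbit: 197×116/413 = 55.3317
  Ill, Bird: 197×109/413 = 51.9927
Contributions (O − E)²/E:
  (46 − 66.4213)²/66.4213 = 6.2786
  (21 − 31.9031)²/31.9031 = 3.7262
  (86 − 60.6683)²/60.6683 = 10.5771
  (63 − 57.0073)²/57.0073 = 0.6300
  (81 − 60.5787)²/60.5787 = 6.8841
  (40 − 29.0969)²/29.0969 = 4.0856
  (30 − 55.3317)²/55.3317 = 11.5972
  (46 − 51.9927)²/51.9927 = 0.6907
χ² = 6.2786 + 3.7262 + 10.5771 + 0.6300 + 6.8841 + 4.0856 + 11.5972 + 0.6907 = 44.470
df = (2−1)(4−1) = 3. Since 44.470 > 11.345, reject the null hypothesis of independence at α = 0.01.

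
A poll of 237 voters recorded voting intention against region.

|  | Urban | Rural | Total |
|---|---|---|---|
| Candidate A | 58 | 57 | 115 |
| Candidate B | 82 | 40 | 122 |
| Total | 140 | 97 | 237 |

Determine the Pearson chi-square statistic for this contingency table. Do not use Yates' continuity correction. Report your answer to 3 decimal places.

6.893

Grand total N = 237.
Expected counts (row total × column total / N):
  Candidate A, Urban: 115×140/237 = 67.9325
  Candidate A, Rural: 115×97/237 = 47.0675
  Candidate B, Urban: 122×140/237 = 72.0675
  Candidate B, Rural: 122×97/237 = 49.9325
Contributions (O − E)²/E:
  (58 − 67.9325)²/67.9325 = 1.4522
  (57 − 47.0675)²/47.0675 = 2.0960
  (82 − 72.0675)²/72.0675 = 1.3689
  (40 − 49.9325)²/49.9325 = 1.9758
χ² = 1.4522 + 2.0960 + 1.3689 + 1.9758 = 6.893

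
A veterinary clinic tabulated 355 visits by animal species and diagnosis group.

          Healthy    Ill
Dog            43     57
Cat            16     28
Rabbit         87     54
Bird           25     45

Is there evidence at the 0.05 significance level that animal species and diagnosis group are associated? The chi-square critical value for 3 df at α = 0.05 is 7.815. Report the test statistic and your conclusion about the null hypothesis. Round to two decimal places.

Row totals: 100, 44, 141, 70. Column totals: 171, 184. Grand total N = 355.
Expected counts (row total × column total / N):
  Dog, Healthy: 100×171/355 = 48.169
  Dog, Ill: 100×184/355 = 51.831
  Cat, Healthy: 44×171/355 = 21.194
  Cat, Ill: 44×184/355 = 22.806
  Rabbit, Healthy: 141×171/355 = 67.918
  Rabbit, Ill: 141×184/355 = 73.082
  Bird, Healthy: 70×171/355 = 33.718
  Bird, Ill: 70×184/355 = 36.282
Contributions (O − E)²/E:
  (43 − 48.169)²/48.169 = 0.5547
  (57 − 51.831)²/51.831 = 0.5155
  (16 − 21.194)²/21.194 = 1.2729
  (28 − 22.806)²/22.806 = 1.1829
  (87 − 67.918)²/67.918 = 5.3612
  (54 − 73.082)²/73.082 = 4.9824
  (25 − 33.718)²/33.718 = 2.2541
  (45 − 36.282)²/36.282 = 2.0948
χ² = 0.5547 + 0.5155 + 1.2729 + 1.1829 + 5.3612 + 4.9824 + 2.2541 + 2.0948 = 18.22
df = (4−1)(2−1) = 3. Since 18.22 > 7.815, reject the null hypothesis of independence at α = 0.05.

18.22; reject H₀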